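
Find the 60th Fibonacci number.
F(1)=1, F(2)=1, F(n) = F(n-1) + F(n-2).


Sequence: 1, 1, 2, 3, 5, 8, 13, 21, 34, 55, 89, 144, 233, 377, 610, 987, 1597, 2584, 4181, 6765, 10946, 17711, 28657, 46368, 75025, 121393, 196418, 317811, 514229, 832040, 1346269, 2178309, 3524578, 5702887, 9227465, 14930352, 24157817, 39088169, 63245986, 102334155, 165580141, 267914296, 433494437, 701408733, 1134903170, 1836311903, 2971215073, 4807526976, 7778742049, 12586269025, 20365011074, 32951280099, 53316291173, 86267571272, 139583862445, 225851433717, 365435296162, 591286729879, 956722026041, 1548008755920
F(60) = 1548008755920


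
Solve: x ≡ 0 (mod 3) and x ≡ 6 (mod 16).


M = 3*16 = 48
M1 = M/3 = 16, M2 = M/16 = 3
M1^(-1) mod 3 = 1, M2^(-1) mod 16 = 11
x = 0*16*1 + 6*3*11 = 198
198 mod 48 = 6
Check: 6 mod 3 = 0 ✓, 6 mod 16 = 6 ✓

x ≡ 6 (mod 48)


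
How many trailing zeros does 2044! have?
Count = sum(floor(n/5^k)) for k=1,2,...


floor(2044/5) = 408
floor(2044/25) = 81
floor(2044/125) = 16
floor(2044/625) = 3
Total = 508

508 trailing zeros


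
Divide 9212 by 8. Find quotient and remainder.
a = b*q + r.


9212 = 8 * 1151 + 4
Check: 9208 + 4 = 9212

q = 1151, r = 4


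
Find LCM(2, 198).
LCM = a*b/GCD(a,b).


GCD(2, 198) = 2
LCM = 2*198/2 = 396/2 = 198

LCM = 198


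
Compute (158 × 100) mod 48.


158 × 100 = 15800
15800 mod 48 = 8


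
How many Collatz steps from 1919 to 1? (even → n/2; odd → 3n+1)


1919 → 5758 → 2879 → 8638 → 4319 → 12958 → 6479 → 19438 → 9719 → 29158 → 14579 → 43738 → 21869 → 65608 → 32804 → 16402 → 8201 → 24604 → 12302 → 6151 → 18454 → 9227 → 27682 → 13841 → 41524 → 20762 → 10381 → 31144 → 15572 → 7786 → 3893 → 11680 → 5840 → 2920 → 1460 → 730 → 365 → 1096 → 548 → 274 → 137 → 412 → 206 → 103 → 310 → 155 → 466 → 233 → 700 → 350 → 175 → 526 → 263 → 790 → 395 → 1186 → 593 → 1780 → 890 → 445 → 1336 → 668 → 334 → 167 → 502 → 251 → 754 → 377 → 1132 → 566 → 283 → 850 → 425 → 1276 → 638 → 319 → 958 → 479 → 1438 → 719 → 2158 → 1079 → 3238 → 1619 → 4858 → 2429 → 7288 → 3644 → 1822 → 911 → 2734 → 1367 → 4102 → 2051 → 6154 → 3077 → 9232 → 4616 → 2308 → 1154 → 577 → 1732 → 866 → 433 → 1300 → 650 → 325 → 976 → 488 → 244 → 122 → 61 → 184 → 92 → 46 → 23 → 70 → 35 → 106 → 53 → 160 → 80 → 40 → 20 → 10 → 5 → 16 → 8 → 4 → 2 → 1
Total steps = 130

130 steps


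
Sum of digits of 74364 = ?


7 + 4 + 3 + 6 + 4 = 24


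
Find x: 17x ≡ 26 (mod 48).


GCD(17, 48) = 1, unique solution
a^(-1) mod 48 = 17
x = 17 * 26 mod 48 = 10

x ≡ 10 (mod 48)


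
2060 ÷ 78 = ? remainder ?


2060 = 78 * 26 + 32
Check: 2028 + 32 = 2060

q = 26, r = 32


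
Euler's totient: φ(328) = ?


328 = 2^3 × 41
Prime factors: 2, 41
φ(328) = 328 × (1-1/2) × (1-1/41)
= 328 × 1/2 × 40/41 = 160

φ(328) = 160


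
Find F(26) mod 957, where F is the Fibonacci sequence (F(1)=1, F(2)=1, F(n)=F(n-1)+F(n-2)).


F(k) mod 957 for k=1..26:
1, 1, 2, 3, 5, 8, 13, 21, 34, 55, 89, 144, 233, 377, 610, 30, 640, 670, 353, 66, 419, 485, 904, 432, 379, 811
F(26) mod 957 = 811


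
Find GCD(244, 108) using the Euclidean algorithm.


244 = 2 * 108 + 28
108 = 3 * 28 + 24
28 = 1 * 24 + 4
24 = 6 * 4 + 0
GCD = 4


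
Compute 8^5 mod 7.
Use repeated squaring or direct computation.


8^1 mod 7 = 1
8^2 mod 7 = 1
8^3 mod 7 = 1
8^4 mod 7 = 1
8^5 mod 7 = 1


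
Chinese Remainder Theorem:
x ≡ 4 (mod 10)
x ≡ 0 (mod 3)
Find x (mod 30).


M = 10*3 = 30
M1 = M/10 = 3, M2 = M/3 = 10
M1^(-1) mod 10 = 7, M2^(-1) mod 3 = 1
x = 4*3*7 + 0*10*1 = 84
84 mod 30 = 24
Check: 24 mod 10 = 4 ✓, 24 mod 3 = 0 ✓

x ≡ 24 (mod 30)


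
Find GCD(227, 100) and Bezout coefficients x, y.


Tabular extended Euclidean (each row: r = 227*s + 100*t):
r=227, s=1, t=0
r=100, s=0, t=1
q=2: r=27, s=1, t=-2   [227*(1) + 100*(-2) = 27]
q=3: r=19, s=-3, t=7   [227*(-3) + 100*(7) = 19]
q=1: r=8, s=4, t=-9   [227*(4) + 100*(-9) = 8]
q=2: r=3, s=-11, t=25   [227*(-11) + 100*(25) = 3]
q=2: r=2, s=26, t=-59   [227*(26) + 100*(-59) = 2]
q=1: r=1, s=-37, t=84   [227*(-37) + 100*(84) = 1]
q=2: r=0, s=100, t=-227   [227*(100) + 100*(-227) = 0]
GCD = 1; from the row with r=1: x=-37, y=84
Check: 227*(-37) + 100*(84) = -8399 + 8400 = 1

GCD = 1, x = -37, y = 84


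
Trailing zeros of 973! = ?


floor(973/5) = 194
floor(973/25) = 38
floor(973/125) = 7
floor(973/625) = 1
Total = 240

240 trailing zeros


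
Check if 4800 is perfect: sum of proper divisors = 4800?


Proper divisors of 4800: 1, 2, 3, 4, 5, 6, 8, 10, 12, 15, 16, 20, 24, 25, 30, 32, 40, 48, 50, 60, 64, 75, 80, 96, 100, 120, 150, 160, 192, 200, 240, 300, 320, 400, 480, 600, 800, 960, 1200, 1600, 2400
Sum = 1 + 2 + 3 + 4 + 5 + 6 + 8 + 10 + 12 + 15 + 16 + 20 + 24 + 25 + 30 + 32 + 40 + 48 + 50 + 60 + 64 + 75 + 80 + 96 + 100 + 120 + 150 + 160 + 192 + 200 + 240 + 300 + 320 + 400 + 480 + 600 + 800 + 960 + 1200 + 1600 + 2400 = 10948

No, 4800 is not perfect (10948 ≠ 4800)


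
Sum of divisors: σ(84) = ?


Divisors of 84: 1, 2, 3, 4, 6, 7, 12, 14, 21, 28, 42, 84
Sum = 1 + 2 + 3 + 4 + 6 + 7 + 12 + 14 + 21 + 28 + 42 + 84 = 224

σ(84) = 224


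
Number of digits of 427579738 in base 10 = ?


427579738 has 9 digits in base 10
floor(log10(427579738)) + 1 = floor(8.6310) + 1 = 9

9 digits (base 10)


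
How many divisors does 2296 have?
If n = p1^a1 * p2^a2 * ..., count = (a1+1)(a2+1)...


2296 = 2^3 × 7^1 × 41^1
d(2296) = (3+1) × (1+1) × (1+1) = 16

16 divisors


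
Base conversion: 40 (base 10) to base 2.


40 (base 10) = 40 (decimal)
40 (decimal) = 101000 (base 2)


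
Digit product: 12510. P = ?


1 × 2 × 5 × 1 × 0 = 0


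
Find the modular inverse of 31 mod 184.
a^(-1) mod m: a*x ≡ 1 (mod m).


Use the extended Euclidean algorithm on (184, 31); each row r = 184*s + 31*t:
r=184, s=1, t=0
r=31, s=0, t=1
q=5: r=29, s=1, t=-5   [184*(1) + 31*(-5) = 29]
q=1: r=2, s=-1, t=6   [184*(-1) + 31*(6) = 2]
q=14: r=1, s=15, t=-89   [184*(15) + 31*(-89) = 1]
q=2: r=0, s=-31, t=184   [184*(-31) + 31*(184) = 0]
GCD = 1 with t = -89, so 31*(-89) ≡ 1 (mod 184)
Inverse = -89 mod 184 = 95
Check: 31 * 95 = 2945 ≡ 1 (mod 184)

31^(-1) ≡ 95 (mod 184)


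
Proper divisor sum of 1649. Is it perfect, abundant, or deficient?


Proper divisors: 1, 17, 97
Sum = 1 + 17 + 97 = 115
115 < 1649 → deficient

s(1649) = 115 (deficient)


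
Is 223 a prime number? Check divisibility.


Check divisors up to sqrt(223) = 14.9332
No divisors found.
223 is prime.

Yes, 223 is prime


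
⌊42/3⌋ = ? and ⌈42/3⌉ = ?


42/3 = 14.0000
floor = 14
ceil = 14

floor = 14, ceil = 14


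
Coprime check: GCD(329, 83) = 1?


Euclidean algorithm:
329 = 3 * 83 + 80
83 = 1 * 80 + 3
80 = 26 * 3 + 2
3 = 1 * 2 + 1
2 = 2 * 1 + 0
GCD(329, 83) = 1

Yes, coprime (GCD = 1)


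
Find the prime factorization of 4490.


4490 / 2 = 2245
2245 / 5 = 449
449 / 449 = 1
4490 = 2 × 5 × 449


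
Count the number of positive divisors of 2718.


2718 = 2^1 × 3^2 × 151^1
d(2718) = (1+1) × (2+1) × (1+1) = 12

12 divisors


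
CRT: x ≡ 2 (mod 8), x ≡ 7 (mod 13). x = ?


M = 8*13 = 104
M1 = M/8 = 13, M2 = M/13 = 8
M1^(-1) mod 8 = 5, M2^(-1) mod 13 = 5
x = 2*13*5 + 7*8*5 = 410
410 mod 104 = 98
Check: 98 mod 8 = 2 ✓, 98 mod 13 = 7 ✓

x ≡ 98 (mod 104)


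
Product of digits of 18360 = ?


1 × 8 × 3 × 6 × 0 = 0


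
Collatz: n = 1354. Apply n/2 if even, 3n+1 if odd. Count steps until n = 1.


1354 → 677 → 2032 → 1016 → 508 → 254 → 127 → 382 → 191 → 574 → 287 → 862 → 431 → 1294 → 647 → 1942 → 971 → 2914 → 1457 → 4372 → 2186 → 1093 → 3280 → 1640 → 820 → 410 → 205 → 616 → 308 → 154 → 77 → 232 → 116 → 58 → 29 → 88 → 44 → 22 → 11 → 34 → 17 → 52 → 26 → 13 → 40 → 20 → 10 → 5 → 16 → 8 → 4 → 2 → 1
Total steps = 52

52 steps


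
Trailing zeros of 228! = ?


floor(228/5) = 45
floor(228/25) = 9
floor(228/125) = 1
Total = 55

55 trailing zeros


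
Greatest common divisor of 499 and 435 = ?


499 = 1 * 435 + 64
435 = 6 * 64 + 51
64 = 1 * 51 + 13
51 = 3 * 13 + 12
13 = 1 * 12 + 1
12 = 12 * 1 + 0
GCD = 1


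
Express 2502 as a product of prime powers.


2502 / 2 = 1251
1251 / 3 = 417
417 / 3 = 139
139 / 139 = 1
2502 = 2 × 3^2 × 139


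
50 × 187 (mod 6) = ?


50 × 187 = 9350
9350 mod 6 = 2


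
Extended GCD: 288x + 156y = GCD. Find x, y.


Tabular extended Euclidean (each row: r = 288*s + 156*t):
r=288, s=1, t=0
r=156, s=0, t=1
q=1: r=132, s=1, t=-1   [288*(1) + 156*(-1) = 132]
q=1: r=24, s=-1, t=2   [288*(-1) + 156*(2) = 24]
q=5: r=12, s=6, t=-11   [288*(6) + 156*(-11) = 12]
q=2: r=0, s=-13, t=24   [288*(-13) + 156*(24) = 0]
GCD = 12; from the row with r=12: x=6, y=-11
Check: 288*(6) + 156*(-11) = 1728 - 1716 = 12

GCD = 12, x = 6, y = -11


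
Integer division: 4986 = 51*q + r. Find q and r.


4986 = 51 * 97 + 39
Check: 4947 + 39 = 4986

q = 97, r = 39


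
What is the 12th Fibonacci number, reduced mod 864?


F(k) mod 864 for k=1..12:
1, 1, 2, 3, 5, 8, 13, 21, 34, 55, 89, 144
F(12) mod 864 = 144


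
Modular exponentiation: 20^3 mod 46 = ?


20^1 mod 46 = 20
20^2 mod 46 = 32
20^3 mod 46 = 42


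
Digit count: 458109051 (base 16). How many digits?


458109051 in base 16 = 1B4E307B
Number of digits = 8

8 digits (base 16)


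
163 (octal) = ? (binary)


163 (base 8) = 115 (decimal)
115 (decimal) = 1110011 (base 2)


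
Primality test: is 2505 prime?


2505 / 3 = 835 (exact division)
2505 is NOT prime.

No, 2505 is not prime


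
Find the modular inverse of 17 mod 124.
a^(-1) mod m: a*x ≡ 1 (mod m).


Use the extended Euclidean algorithm on (124, 17); each row r = 124*s + 17*t:
r=124, s=1, t=0
r=17, s=0, t=1
q=7: r=5, s=1, t=-7   [124*(1) + 17*(-7) = 5]
q=3: r=2, s=-3, t=22   [124*(-3) + 17*(22) = 2]
q=2: r=1, s=7, t=-51   [124*(7) + 17*(-51) = 1]
q=2: r=0, s=-17, t=124   [124*(-17) + 17*(124) = 0]
GCD = 1 with t = -51, so 17*(-51) ≡ 1 (mod 124)
Inverse = -51 mod 124 = 73
Check: 17 * 73 = 1241 ≡ 1 (mod 124)

17^(-1) ≡ 73 (mod 124)


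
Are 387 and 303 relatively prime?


Euclidean algorithm:
387 = 1 * 303 + 84
303 = 3 * 84 + 51
84 = 1 * 51 + 33
51 = 1 * 33 + 18
33 = 1 * 18 + 15
18 = 1 * 15 + 3
15 = 5 * 3 + 0
GCD(387, 303) = 3

No, not coprime (GCD = 3)


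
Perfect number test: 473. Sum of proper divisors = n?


Proper divisors of 473: 1, 11, 43
Sum = 1 + 11 + 43 = 55

No, 473 is not perfect (55 ≠ 473)


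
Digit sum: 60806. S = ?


6 + 0 + 8 + 0 + 6 = 20


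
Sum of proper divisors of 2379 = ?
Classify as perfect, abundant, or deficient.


Proper divisors: 1, 3, 13, 39, 61, 183, 793
Sum = 1 + 3 + 13 + 39 + 61 + 183 + 793 = 1093
1093 < 2379 → deficient

s(2379) = 1093 (deficient)


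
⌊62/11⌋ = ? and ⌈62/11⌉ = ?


62/11 = 5.6364
floor = 5
ceil = 6

floor = 5, ceil = 6


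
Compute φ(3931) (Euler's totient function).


3931 = 3931
Prime factors: 3931
φ(3931) = 3931 × (1-1/3931)
= 3931 × 3930/3931 = 3930

φ(3931) = 3930


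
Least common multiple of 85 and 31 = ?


GCD(85, 31) = 1
LCM = 85*31/1 = 2635/1 = 2635

LCM = 2635


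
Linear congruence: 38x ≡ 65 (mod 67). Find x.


GCD(38, 67) = 1, unique solution
a^(-1) mod 67 = 30
x = 30 * 65 mod 67 = 7

x ≡ 7 (mod 67)


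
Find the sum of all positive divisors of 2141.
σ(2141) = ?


Divisors of 2141: 1, 2141
Sum = 1 + 2141 = 2142

σ(2141) = 2142


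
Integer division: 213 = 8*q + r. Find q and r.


213 = 8 * 26 + 5
Check: 208 + 5 = 213

q = 26, r = 5


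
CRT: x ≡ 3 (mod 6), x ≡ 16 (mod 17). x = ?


M = 6*17 = 102
M1 = M/6 = 17, M2 = M/17 = 6
M1^(-1) mod 6 = 5, M2^(-1) mod 17 = 3
x = 3*17*5 + 16*6*3 = 543
543 mod 102 = 33
Check: 33 mod 6 = 3 ✓, 33 mod 17 = 16 ✓

x ≡ 33 (mod 102)


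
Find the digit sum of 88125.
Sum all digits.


8 + 8 + 1 + 2 + 5 = 24


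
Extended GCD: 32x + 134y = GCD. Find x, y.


Tabular extended Euclidean (each row: r = 32*s + 134*t):
r=32, s=1, t=0
r=134, s=0, t=1
q=0: r=32, s=1, t=0   [32*(1) + 134*(0) = 32]
q=4: r=6, s=-4, t=1   [32*(-4) + 134*(1) = 6]
q=5: r=2, s=21, t=-5   [32*(21) + 134*(-5) = 2]
q=3: r=0, s=-67, t=16   [32*(-67) + 134*(16) = 0]
GCD = 2; from the row with r=2: x=21, y=-5
Check: 32*(21) + 134*(-5) = 672 - 670 = 2

GCD = 2, x = 21, y = -5


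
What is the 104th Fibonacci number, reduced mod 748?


F(k) mod 748 for k=1..104:
1, 1, 2, 3, 5, 8, 13, 21, 34, 55, 89, 144, 233, 377, 610, 239, 101, 340, 441, 33, 474, 507, 233, 740, 225, 217, 442, 659, 353, 264, 617, 133, 2, 135, 137, 272, 409, 681, 342, 275, 617, 144, 13, 157, 170, 327, 497, 76, 573, 649, 474, 375, 101, 476, 577, 305, 134, 439, 573, 264, 89, 353, 442, 47, 489, 536, 277, 65, 342, 407, 1, 408, 409, 69, 478, 547, 277, 76, 353, 429, 34, 463, 497, 212, 709, 173, 134, 307, 441, 0, 441, 441, 134, 575, 709, 536, 497, 285, 34, 319, 353, 672, 277, 201
F(104) mod 748 = 201


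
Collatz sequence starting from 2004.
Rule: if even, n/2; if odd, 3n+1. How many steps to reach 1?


2004 → 1002 → 501 → 1504 → 752 → 376 → 188 → 94 → 47 → 142 → 71 → 214 → 107 → 322 → 161 → 484 → 242 → 121 → 364 → 182 → 91 → 274 → 137 → 412 → 206 → 103 → 310 → 155 → 466 → 233 → 700 → 350 → 175 → 526 → 263 → 790 → 395 → 1186 → 593 → 1780 → 890 → 445 → 1336 → 668 → 334 → 167 → 502 → 251 → 754 → 377 → 1132 → 566 → 283 → 850 → 425 → 1276 → 638 → 319 → 958 → 479 → 1438 → 719 → 2158 → 1079 → 3238 → 1619 → 4858 → 2429 → 7288 → 3644 → 1822 → 911 → 2734 → 1367 → 4102 → 2051 → 6154 → 3077 → 9232 → 4616 → 2308 → 1154 → 577 → 1732 → 866 → 433 → 1300 → 650 → 325 → 976 → 488 → 244 → 122 → 61 → 184 → 92 → 46 → 23 → 70 → 35 → 106 → 53 → 160 → 80 → 40 → 20 → 10 → 5 → 16 → 8 → 4 → 2 → 1
Total steps = 112

112 steps


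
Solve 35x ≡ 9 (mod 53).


GCD(35, 53) = 1, unique solution
a^(-1) mod 53 = 50
x = 50 * 9 mod 53 = 26

x ≡ 26 (mod 53)


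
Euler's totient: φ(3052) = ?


3052 = 2^2 × 7 × 109
Prime factors: 2, 7, 109
φ(3052) = 3052 × (1-1/2) × (1-1/7) × (1-1/109)
= 3052 × 1/2 × 6/7 × 108/109 = 1296

φ(3052) = 1296


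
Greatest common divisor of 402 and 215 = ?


402 = 1 * 215 + 187
215 = 1 * 187 + 28
187 = 6 * 28 + 19
28 = 1 * 19 + 9
19 = 2 * 9 + 1
9 = 9 * 1 + 0
GCD = 1


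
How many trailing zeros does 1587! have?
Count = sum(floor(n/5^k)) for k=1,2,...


floor(1587/5) = 317
floor(1587/25) = 63
floor(1587/125) = 12
floor(1587/625) = 2
Total = 394

394 trailing zeros


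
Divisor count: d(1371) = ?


1371 = 3^1 × 457^1
d(1371) = (1+1) × (1+1) = 4

4 divisors


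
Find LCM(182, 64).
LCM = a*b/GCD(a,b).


GCD(182, 64) = 2
LCM = 182*64/2 = 11648/2 = 5824

LCM = 5824


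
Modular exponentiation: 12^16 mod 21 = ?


12^1 mod 21 = 12
12^2 mod 21 = 18
12^3 mod 21 = 6
12^4 mod 21 = 9
12^5 mod 21 = 3
12^6 mod 21 = 15
12^7 mod 21 = 12
12^8 mod 21 = 18
12^9 mod 21 = 6
12^10 mod 21 = 9
12^11 mod 21 = 3
12^12 mod 21 = 15
12^13 mod 21 = 12
12^14 mod 21 = 18
12^15 mod 21 = 6
12^16 mod 21 = 9


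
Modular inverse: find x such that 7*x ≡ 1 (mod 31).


Use the extended Euclidean algorithm on (31, 7); each row r = 31*s + 7*t:
r=31, s=1, t=0
r=7, s=0, t=1
q=4: r=3, s=1, t=-4   [31*(1) + 7*(-4) = 3]
q=2: r=1, s=-2, t=9   [31*(-2) + 7*(9) = 1]
q=3: r=0, s=7, t=-31   [31*(7) + 7*(-31) = 0]
GCD = 1 with t = 9, so 7*(9) ≡ 1 (mod 31)
Inverse = 9 mod 31 = 9
Check: 7 * 9 = 63 ≡ 1 (mod 31)

7^(-1) ≡ 9 (mod 31)


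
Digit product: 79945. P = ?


7 × 9 × 9 × 4 × 5 = 11340


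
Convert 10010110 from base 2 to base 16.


10010110 (base 2) = 150 (decimal)
150 (decimal) = 96 (base 16)


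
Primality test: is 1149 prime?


1149 / 3 = 383 (exact division)
1149 is NOT prime.

No, 1149 is not prime


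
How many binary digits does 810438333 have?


810438333 in base 2 = 110000010011100100111010111101
Number of digits = 30

30 digits (base 2)


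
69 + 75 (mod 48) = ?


69 + 75 = 144
144 mod 48 = 0


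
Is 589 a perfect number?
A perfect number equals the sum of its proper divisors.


Proper divisors of 589: 1, 19, 31
Sum = 1 + 19 + 31 = 51

No, 589 is not perfect (51 ≠ 589)


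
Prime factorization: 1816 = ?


1816 / 2 = 908
908 / 2 = 454
454 / 2 = 227
227 / 227 = 1
1816 = 2^3 × 227


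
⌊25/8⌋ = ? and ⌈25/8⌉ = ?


25/8 = 3.1250
floor = 3
ceil = 4

floor = 3, ceil = 4


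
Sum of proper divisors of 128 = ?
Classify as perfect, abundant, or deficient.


Proper divisors: 1, 2, 4, 8, 16, 32, 64
Sum = 1 + 2 + 4 + 8 + 16 + 32 + 64 = 127
127 < 128 → deficient

s(128) = 127 (deficient)


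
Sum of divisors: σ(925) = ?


Divisors of 925: 1, 5, 25, 37, 185, 925
Sum = 1 + 5 + 25 + 37 + 185 + 925 = 1178

σ(925) = 1178


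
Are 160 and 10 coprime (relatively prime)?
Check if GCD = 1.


Euclidean algorithm:
160 = 16 * 10 + 0
GCD(160, 10) = 10

No, not coprime (GCD = 10)


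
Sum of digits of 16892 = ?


1 + 6 + 8 + 9 + 2 = 26


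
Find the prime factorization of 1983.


1983 / 3 = 661
661 / 661 = 1
1983 = 3 × 661


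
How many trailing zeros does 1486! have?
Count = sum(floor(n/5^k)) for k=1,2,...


floor(1486/5) = 297
floor(1486/25) = 59
floor(1486/125) = 11
floor(1486/625) = 2
Total = 369

369 trailing zeros


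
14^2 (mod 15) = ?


14^1 mod 15 = 14
14^2 mod 15 = 1


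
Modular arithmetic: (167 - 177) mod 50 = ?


167 - 177 = -10
-10 mod 50 = 40


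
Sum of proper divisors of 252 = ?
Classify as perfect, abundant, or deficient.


Proper divisors: 1, 2, 3, 4, 6, 7, 9, 12, 14, 18, 21, 28, 36, 42, 63, 84, 126
Sum = 1 + 2 + 3 + 4 + 6 + 7 + 9 + 12 + 14 + 18 + 21 + 28 + 36 + 42 + 63 + 84 + 126 = 476
476 > 252 → abundant

s(252) = 476 (abundant)


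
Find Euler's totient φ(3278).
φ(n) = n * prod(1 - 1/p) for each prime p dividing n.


3278 = 2 × 11 × 149
Prime factors: 2, 11, 149
φ(3278) = 3278 × (1-1/2) × (1-1/11) × (1-1/149)
= 3278 × 1/2 × 10/11 × 148/149 = 1480

φ(3278) = 1480


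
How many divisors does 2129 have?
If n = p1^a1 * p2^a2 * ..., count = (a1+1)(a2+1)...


2129 = 2129^1
d(2129) = (1+1) = 2

2 divisors


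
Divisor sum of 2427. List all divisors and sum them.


Divisors of 2427: 1, 3, 809, 2427
Sum = 1 + 3 + 809 + 2427 = 3240

σ(2427) = 3240


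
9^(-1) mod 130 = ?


Use the extended Euclidean algorithm on (130, 9); each row r = 130*s + 9*t:
r=130, s=1, t=0
r=9, s=0, t=1
q=14: r=4, s=1, t=-14   [130*(1) + 9*(-14) = 4]
q=2: r=1, s=-2, t=29   [130*(-2) + 9*(29) = 1]
q=4: r=0, s=9, t=-130   [130*(9) + 9*(-130) = 0]
GCD = 1 with t = 29, so 9*(29) ≡ 1 (mod 130)
Inverse = 29 mod 130 = 29
Check: 9 * 29 = 261 ≡ 1 (mod 130)

9^(-1) ≡ 29 (mod 130)


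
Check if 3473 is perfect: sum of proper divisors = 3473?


Proper divisors of 3473: 1, 23, 151
Sum = 1 + 23 + 151 = 175

No, 3473 is not perfect (175 ≠ 3473)


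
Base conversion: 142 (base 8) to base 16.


142 (base 8) = 98 (decimal)
98 (decimal) = 62 (base 16)


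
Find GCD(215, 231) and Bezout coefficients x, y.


Tabular extended Euclidean (each row: r = 215*s + 231*t):
r=215, s=1, t=0
r=231, s=0, t=1
q=0: r=215, s=1, t=0   [215*(1) + 231*(0) = 215]
q=1: r=16, s=-1, t=1   [215*(-1) + 231*(1) = 16]
q=13: r=7, s=14, t=-13   [215*(14) + 231*(-13) = 7]
q=2: r=2, s=-29, t=27   [215*(-29) + 231*(27) = 2]
q=3: r=1, s=101, t=-94   [215*(101) + 231*(-94) = 1]
q=2: r=0, s=-231, t=215   [215*(-231) + 231*(215) = 0]
GCD = 1; from the row with r=1: x=101, y=-94
Check: 215*(101) + 231*(-94) = 21715 - 21714 = 1

GCD = 1, x = 101, y = -94


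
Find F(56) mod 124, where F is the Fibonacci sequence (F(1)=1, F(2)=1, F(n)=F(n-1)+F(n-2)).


F(k) mod 124 for k=1..56:
1, 1, 2, 3, 5, 8, 13, 21, 34, 55, 89, 20, 109, 5, 114, 119, 109, 104, 89, 69, 34, 103, 13, 116, 5, 121, 2, 123, 1, 0, 1, 1, 2, 3, 5, 8, 13, 21, 34, 55, 89, 20, 109, 5, 114, 119, 109, 104, 89, 69, 34, 103, 13, 116, 5, 121
F(56) mod 124 = 121


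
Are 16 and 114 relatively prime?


Euclidean algorithm:
114 = 7 * 16 + 2
16 = 8 * 2 + 0
GCD(16, 114) = 2

No, not coprime (GCD = 2)


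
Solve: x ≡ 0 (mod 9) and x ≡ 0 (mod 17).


M = 9*17 = 153
M1 = M/9 = 17, M2 = M/17 = 9
M1^(-1) mod 9 = 8, M2^(-1) mod 17 = 2
x = 0*17*8 + 0*9*2 = 0
0 mod 153 = 0
Check: 0 mod 9 = 0 ✓, 0 mod 17 = 0 ✓

x ≡ 0 (mod 153)


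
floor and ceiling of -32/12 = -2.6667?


-32/12 = -2.6667
floor = -3
ceil = -2

floor = -3, ceil = -2


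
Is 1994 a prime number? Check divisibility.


1994 / 2 = 997 (exact division)
1994 is NOT prime.

No, 1994 is not prime


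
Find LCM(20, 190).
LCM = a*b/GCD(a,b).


GCD(20, 190) = 10
LCM = 20*190/10 = 3800/10 = 380

LCM = 380


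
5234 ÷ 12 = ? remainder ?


5234 = 12 * 436 + 2
Check: 5232 + 2 = 5234

q = 436, r = 2


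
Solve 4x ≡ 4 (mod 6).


GCD(4, 6) = 2 divides 4
Divide: 2x ≡ 2 (mod 3)
x ≡ 1 (mod 3)


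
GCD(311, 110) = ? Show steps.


311 = 2 * 110 + 91
110 = 1 * 91 + 19
91 = 4 * 19 + 15
19 = 1 * 15 + 4
15 = 3 * 4 + 3
4 = 1 * 3 + 1
3 = 3 * 1 + 0
GCD = 1


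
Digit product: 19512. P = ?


1 × 9 × 5 × 1 × 2 = 90


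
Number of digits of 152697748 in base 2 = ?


152697748 in base 2 = 1001000110011111101110010100
Number of digits = 28

28 digits (base 2)


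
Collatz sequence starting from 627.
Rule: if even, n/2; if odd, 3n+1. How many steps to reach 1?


627 → 1882 → 941 → 2824 → 1412 → 706 → 353 → 1060 → 530 → 265 → 796 → 398 → 199 → 598 → 299 → 898 → 449 → 1348 → 674 → 337 → 1012 → 506 → 253 → 760 → 380 → 190 → 95 → 286 → 143 → 430 → 215 → 646 → 323 → 970 → 485 → 1456 → 728 → 364 → 182 → 91 → 274 → 137 → 412 → 206 → 103 → 310 → 155 → 466 → 233 → 700 → 350 → 175 → 526 → 263 → 790 → 395 → 1186 → 593 → 1780 → 890 → 445 → 1336 → 668 → 334 → 167 → 502 → 251 → 754 → 377 → 1132 → 566 → 283 → 850 → 425 → 1276 → 638 → 319 → 958 → 479 → 1438 → 719 → 2158 → 1079 → 3238 → 1619 → 4858 → 2429 → 7288 → 3644 → 1822 → 911 → 2734 → 1367 → 4102 → 2051 → 6154 → 3077 → 9232 → 4616 → 2308 → 1154 → 577 → 1732 → 866 → 433 → 1300 → 650 → 325 → 976 → 488 → 244 → 122 → 61 → 184 → 92 → 46 → 23 → 70 → 35 → 106 → 53 → 160 → 80 → 40 → 20 → 10 → 5 → 16 → 8 → 4 → 2 → 1
Total steps = 131

131 steps


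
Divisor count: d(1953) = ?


1953 = 3^2 × 7^1 × 31^1
d(1953) = (2+1) × (1+1) × (1+1) = 12

12 divisors


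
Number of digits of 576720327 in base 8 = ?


576720327 in base 8 = 4230006707
Number of digits = 10

10 digits (base 8)


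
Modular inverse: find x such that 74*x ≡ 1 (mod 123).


Use the extended Euclidean algorithm on (123, 74); each row r = 123*s + 74*t:
r=123, s=1, t=0
r=74, s=0, t=1
q=1: r=49, s=1, t=-1   [123*(1) + 74*(-1) = 49]
q=1: r=25, s=-1, t=2   [123*(-1) + 74*(2) = 25]
q=1: r=24, s=2, t=-3   [123*(2) + 74*(-3) = 24]
q=1: r=1, s=-3, t=5   [123*(-3) + 74*(5) = 1]
q=24: r=0, s=74, t=-123   [123*(74) + 74*(-123) = 0]
GCD = 1 with t = 5, so 74*(5) ≡ 1 (mod 123)
Inverse = 5 mod 123 = 5
Check: 74 * 5 = 370 ≡ 1 (mod 123)

74^(-1) ≡ 5 (mod 123)


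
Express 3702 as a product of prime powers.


3702 / 2 = 1851
1851 / 3 = 617
617 / 617 = 1
3702 = 2 × 3 × 617


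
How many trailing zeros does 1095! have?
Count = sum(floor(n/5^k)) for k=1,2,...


floor(1095/5) = 219
floor(1095/25) = 43
floor(1095/125) = 8
floor(1095/625) = 1
Total = 271

271 trailing zeros


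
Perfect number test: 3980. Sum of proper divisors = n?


Proper divisors of 3980: 1, 2, 4, 5, 10, 20, 199, 398, 796, 995, 1990
Sum = 1 + 2 + 4 + 5 + 10 + 20 + 199 + 398 + 796 + 995 + 1990 = 4420

No, 3980 is not perfect (4420 ≠ 3980)


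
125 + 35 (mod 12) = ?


125 + 35 = 160
160 mod 12 = 4


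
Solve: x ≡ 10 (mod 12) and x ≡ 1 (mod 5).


M = 12*5 = 60
M1 = M/12 = 5, M2 = M/5 = 12
M1^(-1) mod 12 = 5, M2^(-1) mod 5 = 3
x = 10*5*5 + 1*12*3 = 286
286 mod 60 = 46
Check: 46 mod 12 = 10 ✓, 46 mod 5 = 1 ✓

x ≡ 46 (mod 60)


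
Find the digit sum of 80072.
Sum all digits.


8 + 0 + 0 + 7 + 2 = 17


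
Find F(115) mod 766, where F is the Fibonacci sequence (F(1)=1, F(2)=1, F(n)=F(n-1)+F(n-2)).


F(k) mod 766 for k=1..115:
1, 1, 2, 3, 5, 8, 13, 21, 34, 55, 89, 144, 233, 377, 610, 221, 65, 286, 351, 637, 222, 93, 315, 408, 723, 365, 322, 687, 243, 164, 407, 571, 212, 17, 229, 246, 475, 721, 430, 385, 49, 434, 483, 151, 634, 19, 653, 672, 559, 465, 258, 723, 215, 172, 387, 559, 180, 739, 153, 126, 279, 405, 684, 323, 241, 564, 39, 603, 642, 479, 355, 68, 423, 491, 148, 639, 21, 660, 681, 575, 490, 299, 23, 322, 345, 667, 246, 147, 393, 540, 167, 707, 108, 49, 157, 206, 363, 569, 166, 735, 135, 104, 239, 343, 582, 159, 741, 134, 109, 243, 352, 595, 181, 10, 191
F(115) mod 766 = 191


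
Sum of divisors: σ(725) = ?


Divisors of 725: 1, 5, 25, 29, 145, 725
Sum = 1 + 5 + 25 + 29 + 145 + 725 = 930

σ(725) = 930


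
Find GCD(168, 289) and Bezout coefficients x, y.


Tabular extended Euclidean (each row: r = 168*s + 289*t):
r=168, s=1, t=0
r=289, s=0, t=1
q=0: r=168, s=1, t=0   [168*(1) + 289*(0) = 168]
q=1: r=121, s=-1, t=1   [168*(-1) + 289*(1) = 121]
q=1: r=47, s=2, t=-1   [168*(2) + 289*(-1) = 47]
q=2: r=27, s=-5, t=3   [168*(-5) + 289*(3) = 27]
q=1: r=20, s=7, t=-4   [168*(7) + 289*(-4) = 20]
q=1: r=7, s=-12, t=7   [168*(-12) + 289*(7) = 7]
q=2: r=6, s=31, t=-18   [168*(31) + 289*(-18) = 6]
q=1: r=1, s=-43, t=25   [168*(-43) + 289*(25) = 1]
q=6: r=0, s=289, t=-168   [168*(289) + 289*(-168) = 0]
GCD = 1; from the row with r=1: x=-43, y=25
Check: 168*(-43) + 289*(25) = -7224 + 7225 = 1

GCD = 1, x = -43, y = 25


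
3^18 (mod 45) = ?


3^1 mod 45 = 3
3^2 mod 45 = 9
3^3 mod 45 = 27
3^4 mod 45 = 36
3^5 mod 45 = 18
3^6 mod 45 = 9
3^7 mod 45 = 27
3^8 mod 45 = 36
3^9 mod 45 = 18
3^10 mod 45 = 9
3^11 mod 45 = 27
3^12 mod 45 = 36
3^13 mod 45 = 18
3^14 mod 45 = 9
3^15 mod 45 = 27
3^16 mod 45 = 36
3^17 mod 45 = 18
3^18 mod 45 = 9


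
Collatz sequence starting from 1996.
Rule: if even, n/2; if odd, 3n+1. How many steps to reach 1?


1996 → 998 → 499 → 1498 → 749 → 2248 → 1124 → 562 → 281 → 844 → 422 → 211 → 634 → 317 → 952 → 476 → 238 → 119 → 358 → 179 → 538 → 269 → 808 → 404 → 202 → 101 → 304 → 152 → 76 → 38 → 19 → 58 → 29 → 88 → 44 → 22 → 11 → 34 → 17 → 52 → 26 → 13 → 40 → 20 → 10 → 5 → 16 → 8 → 4 → 2 → 1
Total steps = 50

50 steps


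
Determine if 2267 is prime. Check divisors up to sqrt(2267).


Check divisors up to sqrt(2267) = 47.6130
No divisors found.
2267 is prime.

Yes, 2267 is prime


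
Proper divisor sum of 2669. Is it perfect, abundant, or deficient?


Proper divisors: 1, 17, 157
Sum = 1 + 17 + 157 = 175
175 < 2669 → deficient

s(2669) = 175 (deficient)


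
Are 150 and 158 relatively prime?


Euclidean algorithm:
158 = 1 * 150 + 8
150 = 18 * 8 + 6
8 = 1 * 6 + 2
6 = 3 * 2 + 0
GCD(150, 158) = 2

No, not coprime (GCD = 2)


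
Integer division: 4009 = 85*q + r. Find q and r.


4009 = 85 * 47 + 14
Check: 3995 + 14 = 4009

q = 47, r = 14


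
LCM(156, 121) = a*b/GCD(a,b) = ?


GCD(156, 121) = 1
LCM = 156*121/1 = 18876/1 = 18876

LCM = 18876


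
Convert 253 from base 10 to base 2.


253 (base 10) = 253 (decimal)
253 (decimal) = 11111101 (base 2)


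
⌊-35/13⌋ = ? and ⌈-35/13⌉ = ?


-35/13 = -2.6923
floor = -3
ceil = -2

floor = -3, ceil = -2


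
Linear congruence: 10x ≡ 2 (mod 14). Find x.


GCD(10, 14) = 2 divides 2
Divide: 5x ≡ 1 (mod 7)
x ≡ 3 (mod 7)


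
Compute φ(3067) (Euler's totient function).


3067 = 3067
Prime factors: 3067
φ(3067) = 3067 × (1-1/3067)
= 3067 × 3066/3067 = 3066

φ(3067) = 3066


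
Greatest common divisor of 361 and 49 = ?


361 = 7 * 49 + 18
49 = 2 * 18 + 13
18 = 1 * 13 + 5
13 = 2 * 5 + 3
5 = 1 * 3 + 2
3 = 1 * 2 + 1
2 = 2 * 1 + 0
GCD = 1


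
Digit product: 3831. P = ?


3 × 8 × 3 × 1 = 72


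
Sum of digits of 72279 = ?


7 + 2 + 2 + 7 + 9 = 27


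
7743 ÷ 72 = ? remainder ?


7743 = 72 * 107 + 39
Check: 7704 + 39 = 7743

q = 107, r = 39


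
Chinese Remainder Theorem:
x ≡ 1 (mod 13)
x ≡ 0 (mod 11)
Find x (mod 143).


M = 13*11 = 143
M1 = M/13 = 11, M2 = M/11 = 13
M1^(-1) mod 13 = 6, M2^(-1) mod 11 = 6
x = 1*11*6 + 0*13*6 = 66
66 mod 143 = 66
Check: 66 mod 13 = 1 ✓, 66 mod 11 = 0 ✓

x ≡ 66 (mod 143)


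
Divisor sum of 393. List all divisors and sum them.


Divisors of 393: 1, 3, 131, 393
Sum = 1 + 3 + 131 + 393 = 528

σ(393) = 528


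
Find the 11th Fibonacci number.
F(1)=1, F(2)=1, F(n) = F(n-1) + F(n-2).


Sequence: 1, 1, 2, 3, 5, 8, 13, 21, 34, 55, 89
F(11) = 89


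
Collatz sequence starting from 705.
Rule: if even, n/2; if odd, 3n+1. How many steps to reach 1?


705 → 2116 → 1058 → 529 → 1588 → 794 → 397 → 1192 → 596 → 298 → 149 → 448 → 224 → 112 → 56 → 28 → 14 → 7 → 22 → 11 → 34 → 17 → 52 → 26 → 13 → 40 → 20 → 10 → 5 → 16 → 8 → 4 → 2 → 1
Total steps = 33

33 steps


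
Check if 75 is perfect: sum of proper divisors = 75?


Proper divisors of 75: 1, 3, 5, 15, 25
Sum = 1 + 3 + 5 + 15 + 25 = 49

No, 75 is not perfect (49 ≠ 75)


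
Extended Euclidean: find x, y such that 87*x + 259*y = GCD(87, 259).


Tabular extended Euclidean (each row: r = 87*s + 259*t):
r=87, s=1, t=0
r=259, s=0, t=1
q=0: r=87, s=1, t=0   [87*(1) + 259*(0) = 87]
q=2: r=85, s=-2, t=1   [87*(-2) + 259*(1) = 85]
q=1: r=2, s=3, t=-1   [87*(3) + 259*(-1) = 2]
q=42: r=1, s=-128, t=43   [87*(-128) + 259*(43) = 1]
q=2: r=0, s=259, t=-87   [87*(259) + 259*(-87) = 0]
GCD = 1; from the row with r=1: x=-128, y=43
Check: 87*(-128) + 259*(43) = -11136 + 11137 = 1

GCD = 1, x = -128, y = 43


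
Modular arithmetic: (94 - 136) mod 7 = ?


94 - 136 = -42
-42 mod 7 = 0


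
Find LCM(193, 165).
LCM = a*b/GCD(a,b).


GCD(193, 165) = 1
LCM = 193*165/1 = 31845/1 = 31845

LCM = 31845


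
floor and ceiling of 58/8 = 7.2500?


58/8 = 7.2500
floor = 7
ceil = 8

floor = 7, ceil = 8


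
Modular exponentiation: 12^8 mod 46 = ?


12^1 mod 46 = 12
12^2 mod 46 = 6
12^3 mod 46 = 26
12^4 mod 46 = 36
12^5 mod 46 = 18
12^6 mod 46 = 32
12^7 mod 46 = 16
12^8 mod 46 = 8


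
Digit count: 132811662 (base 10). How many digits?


132811662 has 9 digits in base 10
floor(log10(132811662)) + 1 = floor(8.1232) + 1 = 9

9 digits (base 10)


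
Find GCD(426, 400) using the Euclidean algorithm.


426 = 1 * 400 + 26
400 = 15 * 26 + 10
26 = 2 * 10 + 6
10 = 1 * 6 + 4
6 = 1 * 4 + 2
4 = 2 * 2 + 0
GCD = 2


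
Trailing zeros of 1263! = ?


floor(1263/5) = 252
floor(1263/25) = 50
floor(1263/125) = 10
floor(1263/625) = 2
Total = 314

314 trailing zeros


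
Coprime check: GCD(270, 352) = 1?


Euclidean algorithm:
352 = 1 * 270 + 82
270 = 3 * 82 + 24
82 = 3 * 24 + 10
24 = 2 * 10 + 4
10 = 2 * 4 + 2
4 = 2 * 2 + 0
GCD(270, 352) = 2

No, not coprime (GCD = 2)


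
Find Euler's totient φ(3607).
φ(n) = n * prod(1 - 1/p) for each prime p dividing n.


3607 = 3607
Prime factors: 3607
φ(3607) = 3607 × (1-1/3607)
= 3607 × 3606/3607 = 3606

φ(3607) = 3606


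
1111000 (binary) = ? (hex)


1111000 (base 2) = 120 (decimal)
120 (decimal) = 78 (base 16)


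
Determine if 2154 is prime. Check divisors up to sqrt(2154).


2154 / 2 = 1077 (exact division)
2154 is NOT prime.

No, 2154 is not prime


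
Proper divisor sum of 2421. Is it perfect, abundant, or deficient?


Proper divisors: 1, 3, 9, 269, 807
Sum = 1 + 3 + 9 + 269 + 807 = 1089
1089 < 2421 → deficient

s(2421) = 1089 (deficient)


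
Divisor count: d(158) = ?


158 = 2^1 × 79^1
d(158) = (1+1) × (1+1) = 4

4 divisors


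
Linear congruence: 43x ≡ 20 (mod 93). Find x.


GCD(43, 93) = 1, unique solution
a^(-1) mod 93 = 13
x = 13 * 20 mod 93 = 74

x ≡ 74 (mod 93)


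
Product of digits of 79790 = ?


7 × 9 × 7 × 9 × 0 = 0


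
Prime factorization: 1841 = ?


1841 / 7 = 263
263 / 263 = 1
1841 = 7 × 263


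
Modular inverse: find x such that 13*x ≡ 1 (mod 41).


Use the extended Euclidean algorithm on (41, 13); each row r = 41*s + 13*t:
r=41, s=1, t=0
r=13, s=0, t=1
q=3: r=2, s=1, t=-3   [41*(1) + 13*(-3) = 2]
q=6: r=1, s=-6, t=19   [41*(-6) + 13*(19) = 1]
q=2: r=0, s=13, t=-41   [41*(13) + 13*(-41) = 0]
GCD = 1 with t = 19, so 13*(19) ≡ 1 (mod 41)
Inverse = 19 mod 41 = 19
Check: 13 * 19 = 247 ≡ 1 (mod 41)

13^(-1) ≡ 19 (mod 41)


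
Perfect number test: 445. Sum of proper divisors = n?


Proper divisors of 445: 1, 5, 89
Sum = 1 + 5 + 89 = 95

No, 445 is not perfect (95 ≠ 445)


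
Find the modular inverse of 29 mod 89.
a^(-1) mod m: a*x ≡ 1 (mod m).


Use the extended Euclidean algorithm on (89, 29); each row r = 89*s + 29*t:
r=89, s=1, t=0
r=29, s=0, t=1
q=3: r=2, s=1, t=-3   [89*(1) + 29*(-3) = 2]
q=14: r=1, s=-14, t=43   [89*(-14) + 29*(43) = 1]
q=2: r=0, s=29, t=-89   [89*(29) + 29*(-89) = 0]
GCD = 1 with t = 43, so 29*(43) ≡ 1 (mod 89)
Inverse = 43 mod 89 = 43
Check: 29 * 43 = 1247 ≡ 1 (mod 89)

29^(-1) ≡ 43 (mod 89)


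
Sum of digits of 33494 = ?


3 + 3 + 4 + 9 + 4 = 23


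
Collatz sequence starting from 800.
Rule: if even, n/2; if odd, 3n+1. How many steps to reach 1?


800 → 400 → 200 → 100 → 50 → 25 → 76 → 38 → 19 → 58 → 29 → 88 → 44 → 22 → 11 → 34 → 17 → 52 → 26 → 13 → 40 → 20 → 10 → 5 → 16 → 8 → 4 → 2 → 1
Total steps = 28

28 steps


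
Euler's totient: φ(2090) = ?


2090 = 2 × 5 × 11 × 19
Prime factors: 2, 5, 11, 19
φ(2090) = 2090 × (1-1/2) × (1-1/5) × (1-1/11) × (1-1/19)
= 2090 × 1/2 × 4/5 × 10/11 × 18/19 = 720

φ(2090) = 720


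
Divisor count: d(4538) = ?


4538 = 2^1 × 2269^1
d(4538) = (1+1) × (1+1) = 4

4 divisors


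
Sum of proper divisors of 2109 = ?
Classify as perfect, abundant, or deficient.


Proper divisors: 1, 3, 19, 37, 57, 111, 703
Sum = 1 + 3 + 19 + 37 + 57 + 111 + 703 = 931
931 < 2109 → deficient

s(2109) = 931 (deficient)


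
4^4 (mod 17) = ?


4^1 mod 17 = 4
4^2 mod 17 = 16
4^3 mod 17 = 13
4^4 mod 17 = 1


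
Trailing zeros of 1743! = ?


floor(1743/5) = 348
floor(1743/25) = 69
floor(1743/125) = 13
floor(1743/625) = 2
Total = 432

432 trailing zeros


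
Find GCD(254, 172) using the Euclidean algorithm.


254 = 1 * 172 + 82
172 = 2 * 82 + 8
82 = 10 * 8 + 2
8 = 4 * 2 + 0
GCD = 2


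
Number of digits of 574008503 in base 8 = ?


574008503 in base 8 = 4215526267
Number of digits = 10

10 digits (base 8)


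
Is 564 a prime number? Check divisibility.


564 / 2 = 282 (exact division)
564 is NOT prime.

No, 564 is not prime


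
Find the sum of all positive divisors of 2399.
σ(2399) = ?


Divisors of 2399: 1, 2399
Sum = 1 + 2399 = 2400

σ(2399) = 2400


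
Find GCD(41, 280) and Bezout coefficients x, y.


Tabular extended Euclidean (each row: r = 41*s + 280*t):
r=41, s=1, t=0
r=280, s=0, t=1
q=0: r=41, s=1, t=0   [41*(1) + 280*(0) = 41]
q=6: r=34, s=-6, t=1   [41*(-6) + 280*(1) = 34]
q=1: r=7, s=7, t=-1   [41*(7) + 280*(-1) = 7]
q=4: r=6, s=-34, t=5   [41*(-34) + 280*(5) = 6]
q=1: r=1, s=41, t=-6   [41*(41) + 280*(-6) = 1]
q=6: r=0, s=-280, t=41   [41*(-280) + 280*(41) = 0]
GCD = 1; from the row with r=1: x=41, y=-6
Check: 41*(41) + 280*(-6) = 1681 - 1680 = 1

GCD = 1, x = 41, y = -6


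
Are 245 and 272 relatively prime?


Euclidean algorithm:
272 = 1 * 245 + 27
245 = 9 * 27 + 2
27 = 13 * 2 + 1
2 = 2 * 1 + 0
GCD(245, 272) = 1

Yes, coprime (GCD = 1)


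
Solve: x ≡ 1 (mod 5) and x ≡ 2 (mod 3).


M = 5*3 = 15
M1 = M/5 = 3, M2 = M/3 = 5
M1^(-1) mod 5 = 2, M2^(-1) mod 3 = 2
x = 1*3*2 + 2*5*2 = 26
26 mod 15 = 11
Check: 11 mod 5 = 1 ✓, 11 mod 3 = 2 ✓

x ≡ 11 (mod 15)


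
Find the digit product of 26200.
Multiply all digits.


2 × 6 × 2 × 0 × 0 = 0


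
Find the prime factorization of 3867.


3867 / 3 = 1289
1289 / 1289 = 1
3867 = 3 × 1289


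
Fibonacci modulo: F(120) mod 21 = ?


F(k) mod 21 for k=1..120:
1, 1, 2, 3, 5, 8, 13, 0, 13, 13, 5, 18, 2, 20, 1, 0, 1, 1, 2, 3, 5, 8, 13, 0, 13, 13, 5, 18, 2, 20, 1, 0, 1, 1, 2, 3, 5, 8, 13, 0, 13, 13, 5, 18, 2, 20, 1, 0, 1, 1, 2, 3, 5, 8, 13, 0, 13, 13, 5, 18, 2, 20, 1, 0, 1, 1, 2, 3, 5, 8, 13, 0, 13, 13, 5, 18, 2, 20, 1, 0, 1, 1, 2, 3, 5, 8, 13, 0, 13, 13, 5, 18, 2, 20, 1, 0, 1, 1, 2, 3, 5, 8, 13, 0, 13, 13, 5, 18, 2, 20, 1, 0, 1, 1, 2, 3, 5, 8, 13, 0
F(120) mod 21 = 0


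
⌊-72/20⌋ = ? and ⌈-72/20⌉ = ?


-72/20 = -3.6000
floor = -4
ceil = -3

floor = -4, ceil = -3


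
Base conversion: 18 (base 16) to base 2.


18 (base 16) = 24 (decimal)
24 (decimal) = 11000 (base 2)


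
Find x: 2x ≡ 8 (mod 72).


GCD(2, 72) = 2 divides 8
Divide: 1x ≡ 4 (mod 36)
x ≡ 4 (mod 36)


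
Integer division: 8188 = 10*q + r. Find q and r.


8188 = 10 * 818 + 8
Check: 8180 + 8 = 8188

q = 818, r = 8


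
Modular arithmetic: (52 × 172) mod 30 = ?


52 × 172 = 8944
8944 mod 30 = 4


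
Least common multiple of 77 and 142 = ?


GCD(77, 142) = 1
LCM = 77*142/1 = 10934/1 = 10934

LCM = 10934


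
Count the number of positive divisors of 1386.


1386 = 2^1 × 3^2 × 7^1 × 11^1
d(1386) = (1+1) × (2+1) × (1+1) × (1+1) = 24

24 divisors


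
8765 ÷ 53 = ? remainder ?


8765 = 53 * 165 + 20
Check: 8745 + 20 = 8765

q = 165, r = 20


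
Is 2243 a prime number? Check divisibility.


Check divisors up to sqrt(2243) = 47.3603
No divisors found.
2243 is prime.

Yes, 2243 is prime


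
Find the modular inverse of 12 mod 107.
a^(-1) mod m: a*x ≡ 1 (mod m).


Use the extended Euclidean algorithm on (107, 12); each row r = 107*s + 12*t:
r=107, s=1, t=0
r=12, s=0, t=1
q=8: r=11, s=1, t=-8   [107*(1) + 12*(-8) = 11]
q=1: r=1, s=-1, t=9   [107*(-1) + 12*(9) = 1]
q=11: r=0, s=12, t=-107   [107*(12) + 12*(-107) = 0]
GCD = 1 with t = 9, so 12*(9) ≡ 1 (mod 107)
Inverse = 9 mod 107 = 9
Check: 12 * 9 = 108 ≡ 1 (mod 107)

12^(-1) ≡ 9 (mod 107)


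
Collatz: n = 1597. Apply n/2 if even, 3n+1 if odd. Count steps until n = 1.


1597 → 4792 → 2396 → 1198 → 599 → 1798 → 899 → 2698 → 1349 → 4048 → 2024 → 1012 → 506 → 253 → 760 → 380 → 190 → 95 → 286 → 143 → 430 → 215 → 646 → 323 → 970 → 485 → 1456 → 728 → 364 → 182 → 91 → 274 → 137 → 412 → 206 → 103 → 310 → 155 → 466 → 233 → 700 → 350 → 175 → 526 → 263 → 790 → 395 → 1186 → 593 → 1780 → 890 → 445 → 1336 → 668 → 334 → 167 → 502 → 251 → 754 → 377 → 1132 → 566 → 283 → 850 → 425 → 1276 → 638 → 319 → 958 → 479 → 1438 → 719 → 2158 → 1079 → 3238 → 1619 → 4858 → 2429 → 7288 → 3644 → 1822 → 911 → 2734 → 1367 → 4102 → 2051 → 6154 → 3077 → 9232 → 4616 → 2308 → 1154 → 577 → 1732 → 866 → 433 → 1300 → 650 → 325 → 976 → 488 → 244 → 122 → 61 → 184 → 92 → 46 → 23 → 70 → 35 → 106 → 53 → 160 → 80 → 40 → 20 → 10 → 5 → 16 → 8 → 4 → 2 → 1
Total steps = 122

122 steps
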